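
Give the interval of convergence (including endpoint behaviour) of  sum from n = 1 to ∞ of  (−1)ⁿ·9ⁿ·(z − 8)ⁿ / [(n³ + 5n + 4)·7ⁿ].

The ratio of consecutive coefficients is [(n³ + 5n + 4)/((n+1)³ + 5(n+1) + 4)] · 9/7 → 9/7.
The series converges when 9/7 · |z − 8| < 1, giving R = 7/9.
Endpoint z = 79/9: the terms are on the order of 1/n³, so the series converges absolutely by comparison with the p-series (p = 3 > 1).
Check z = 65/9: the series is dominated by a constant times Σ 1/n³, which converges (p = 3 > 1).

[65/9, 79/9]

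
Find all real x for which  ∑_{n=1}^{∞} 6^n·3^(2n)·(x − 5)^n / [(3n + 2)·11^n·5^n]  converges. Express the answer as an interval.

Ratio test: |a_{n+1}/a_n| = [(3n + 2)/(3(n+1) + 2)] · 6·9/(11·5) → 54/55 as n → ∞.
The series converges when 54/55 · |x − 5| < 1, giving R = 55/54.
Endpoint x = 325/54: comparison with the harmonic series Σ 1/n shows the series diverges.
Check x = 215/54: an alternating series whose terms decrease to 0 in absolute value, so it converges by the Leibniz criterion.

[215/54, 325/54)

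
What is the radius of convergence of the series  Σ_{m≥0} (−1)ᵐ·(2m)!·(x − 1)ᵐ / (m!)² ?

The ratio of consecutive coefficients is (2m+1)·(2m+2)/(m+1)² → 4.
Convergence for |x − 1| · 4 < 1, i.e. |x − 1| < 1/4. So R = 1/4.

R = 1/4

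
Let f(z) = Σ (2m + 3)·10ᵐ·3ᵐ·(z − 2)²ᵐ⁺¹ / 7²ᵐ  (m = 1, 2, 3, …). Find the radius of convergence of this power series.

Ratio test: |a_{m+1}/a_m| = [(2(m+1) + 3)/(2m + 3)] · 10·3/49 → 30/49 as m → ∞.
Writing y = (z − 2)², the series in y has radius 49/30, so |z − 2| < √(49/30) and R = 7√30/30.

R = 7√30/30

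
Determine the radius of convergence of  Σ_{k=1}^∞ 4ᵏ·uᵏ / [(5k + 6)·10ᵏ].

R = 5/2

Apply the ratio test: |a_{k+1}| / |a_k| = [(5k + 6)/(5(k+1) + 6)] · 4/10, which tends to 2/5 as k → ∞.
The series converges when 2/5 · |u| < 1, giving R = 5/2.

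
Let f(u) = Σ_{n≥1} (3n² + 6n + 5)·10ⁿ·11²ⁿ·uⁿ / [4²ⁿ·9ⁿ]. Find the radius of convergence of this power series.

R = 72/605

By the ratio test, |a_{n+1}/a_n| = [(3(n+1)² + 6(n+1) + 5)/(3n² + 6n + 5)] · 10·121/(16·9) → 605/72.
Thus R = 1/(605/72) = 72/605.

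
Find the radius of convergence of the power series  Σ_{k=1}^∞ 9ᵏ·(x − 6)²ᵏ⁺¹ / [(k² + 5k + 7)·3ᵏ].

R = √3/3

Apply the ratio test: |a_{k+1}| / |a_k| = [(k² + 5k + 7)/((k+1)² + 5(k+1) + 7)] · 9/3, which tends to 3 as k → ∞.
Successive powers of (x − 6) differ by 2, so the series converges when |x − 6|² · 3 < 1, i.e. |x − 6| < √(1/3). So R = √3/3.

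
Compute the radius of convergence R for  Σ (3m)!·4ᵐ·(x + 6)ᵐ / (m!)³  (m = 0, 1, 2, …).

The ratio of consecutive coefficients is (3m+1)·(3m+2)·(3m+3)/(m+1)³ · 4 → 108.
The series converges when 108 · |x + 6| < 1, giving R = 1/108.

R = 1/108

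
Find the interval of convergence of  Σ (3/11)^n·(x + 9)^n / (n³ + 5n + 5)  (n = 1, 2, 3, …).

[-38/3, -16/3]

The ratio of consecutive coefficients is [(n³ + 5n + 5)/((n+1)³ + 5(n+1) + 5)] · 3/11 → 3/11.
Convergence for |x + 9| · 3/11 < 1, i.e. |x + 9| < 11/3. So R = 11/3.
When x = -16/3, absolute convergence follows by limit comparison with Σ 1/n³.
Endpoint x = -38/3: the series is dominated by a constant times Σ 1/n³, which converges (p = 3 > 1).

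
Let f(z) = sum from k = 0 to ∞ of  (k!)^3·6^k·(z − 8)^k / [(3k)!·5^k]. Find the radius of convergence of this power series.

The ratio of consecutive coefficients is (k+1)³/[(3k+1)·(3k+2)·(3k+3)] · 6/5 → 2/45.
Convergence for |z − 8| · 2/45 < 1, i.e. |z − 8| < 45/2. So R = 45/2.

R = 45/2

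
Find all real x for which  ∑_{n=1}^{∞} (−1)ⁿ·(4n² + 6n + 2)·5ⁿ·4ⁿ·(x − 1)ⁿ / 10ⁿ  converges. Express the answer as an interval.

By the ratio test, |a_{n+1}/a_n| = [(4(n+1)² + 6(n+1) + 2)/(4n² + 6n + 2)] · 5·4/10 → 2.
Hence the series converges for |x − 1| < 1/(2) = 1/2, so the radius of convergence is 1/2.
When x = 3/2, the terms do not tend to 0, so the series diverges.
When x = 1/2, the n-th term does not approach 0; divergence by the term test.

(1/2, 3/2)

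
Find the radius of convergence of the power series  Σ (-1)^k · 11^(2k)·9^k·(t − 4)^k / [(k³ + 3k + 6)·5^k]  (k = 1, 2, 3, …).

R = 5/1089

Ratio test: |a_{k+1}/a_k| = [(k³ + 3k + 6)/((k+1)³ + 3(k+1) + 6)] · 121·9/5 → 1089/5 as k → ∞.
The series converges when 1089/5 · |t − 4| < 1, giving R = 5/1089.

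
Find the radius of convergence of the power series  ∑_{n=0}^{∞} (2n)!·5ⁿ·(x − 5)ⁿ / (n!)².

The ratio of consecutive coefficients is (2n+1)·(2n+2)/(n+1)² · 5 → 20.
Thus R = 1/(20) = 1/20.

R = 1/20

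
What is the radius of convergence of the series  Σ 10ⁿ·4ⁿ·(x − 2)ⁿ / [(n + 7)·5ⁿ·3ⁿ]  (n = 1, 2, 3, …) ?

The ratio of consecutive coefficients is [(n + 7)/((n+1) + 7)] · 10·4/(5·3) → 8/3.
The series converges when 8/3 · |x − 2| < 1, giving R = 3/8.

R = 3/8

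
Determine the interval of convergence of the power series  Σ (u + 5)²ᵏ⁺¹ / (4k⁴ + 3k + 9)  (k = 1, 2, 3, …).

Ratio test: |a_{k+1}/a_k| = (4k⁴ + 3k + 9)/(4(k+1)⁴ + 3(k+1) + 9) → 1 as k → ∞.
Writing y = (u + 5)², the series in y has radius 1, so |u + 5| < √(1) = 1 and R = 1.
Endpoint u = -4: the series is dominated by a constant times Σ 1/k⁴, which converges (p = 4 > 1).
Endpoint u = -6: the series is dominated by a constant times Σ 1/k⁴, which converges (p = 4 > 1).

[-6, -4]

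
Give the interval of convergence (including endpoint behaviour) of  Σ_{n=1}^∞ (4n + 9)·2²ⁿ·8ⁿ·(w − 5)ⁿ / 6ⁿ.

The ratio of consecutive coefficients is [(4(n+1) + 9)/(4n + 9)] · 4·8/6 → 16/3.
Hence the series converges for |w − 5| < 1/(16/3) = 3/16, so the radius of convergence is 3/16.
Check w = 83/16: the terms do not tend to 0, so the series diverges.
At w = 77/16: the n-th term does not approach 0; divergence by the term test.

(77/16, 83/16)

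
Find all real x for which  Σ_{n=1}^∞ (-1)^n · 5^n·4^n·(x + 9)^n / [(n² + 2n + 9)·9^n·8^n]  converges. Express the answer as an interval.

[-63/5, -27/5]

Apply the ratio test: |a_{n+1}| / |a_n| = [(n² + 2n + 9)/((n+1)² + 2(n+1) + 9)] · 5·4/(9·8), which tends to 5/18 as n → ∞.
The series converges when 5/18 · |x + 9| < 1, giving R = 18/5.
Endpoint x = -27/5: absolute convergence follows by limit comparison with Σ 1/n².
When x = -63/5, the series is dominated by a constant times Σ 1/n², which converges (p = 2 > 1).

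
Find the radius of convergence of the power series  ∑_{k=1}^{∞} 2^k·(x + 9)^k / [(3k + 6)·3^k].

R = 3/2

The ratio of consecutive coefficients is [(3k + 6)/(3(k+1) + 6)] · 2/3 → 2/3.
The series converges when 2/3 · |x + 9| < 1, giving R = 3/2.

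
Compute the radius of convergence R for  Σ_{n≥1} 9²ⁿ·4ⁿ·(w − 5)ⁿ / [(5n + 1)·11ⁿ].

R = 11/324

By the ratio test, |a_{n+1}/a_n| = [(5n + 1)/(5(n+1) + 1)] · 81·4/11 → 324/11.
The series converges when 324/11 · |w − 5| < 1, giving R = 11/324.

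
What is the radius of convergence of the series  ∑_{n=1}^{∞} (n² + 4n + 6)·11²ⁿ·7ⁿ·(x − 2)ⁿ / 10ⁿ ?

Ratio test: |a_{n+1}/a_n| = [((n+1)² + 4(n+1) + 6)/(n² + 4n + 6)] · 121·7/10 → 847/10 as n → ∞.
Hence the series converges for |x − 2| < 1/(847/10) = 10/847, so the radius of convergence is 10/847.

R = 10/847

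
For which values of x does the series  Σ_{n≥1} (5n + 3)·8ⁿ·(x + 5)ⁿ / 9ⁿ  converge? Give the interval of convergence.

(-49/8, -31/8)

Ratio test: |a_{n+1}/a_n| = [(5(n+1) + 3)/(5n + 3)] · 8/9 → 8/9 as n → ∞.
Convergence for |x + 5| · 8/9 < 1, i.e. |x + 5| < 9/8. So R = 9/8.
At x = -31/8: the terms have absolute value of order n, which does not tend to 0, so the series diverges by the divergence test.
At x = -49/8: the terms do not tend to 0, so the series diverges.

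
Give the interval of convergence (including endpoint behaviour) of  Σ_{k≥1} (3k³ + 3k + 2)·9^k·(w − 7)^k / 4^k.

By the ratio test, |a_{k+1}/a_k| = [(3(k+1)³ + 3(k+1) + 2)/(3k³ + 3k + 2)] · 9/4 → 9/4.
Convergence for |w − 7| · 9/4 < 1, i.e. |w − 7| < 4/9. So R = 4/9.
At w = 67/9: the terms do not tend to 0, so the series diverges.
Check w = 59/9: the terms have absolute value of order k³, which does not tend to 0, so the series diverges by the divergence test.

(59/9, 67/9)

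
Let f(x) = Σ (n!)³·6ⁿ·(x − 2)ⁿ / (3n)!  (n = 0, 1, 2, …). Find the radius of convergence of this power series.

R = 9/2

By the ratio test, |a_{n+1}/a_n| = (n+1)³/[(3n+1)·(3n+2)·(3n+3)] · 6 → 2/9.
Thus R = 1/(2/9) = 9/2.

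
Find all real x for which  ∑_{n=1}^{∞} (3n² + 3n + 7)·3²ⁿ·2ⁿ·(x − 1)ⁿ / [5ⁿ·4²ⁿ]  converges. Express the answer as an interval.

(-31/9, 49/9)

By the ratio test, |a_{n+1}/a_n| = [(3(n+1)² + 3(n+1) + 7)/(3n² + 3n + 7)] · 9·2/(5·16) → 9/40.
Thus R = 1/(9/40) = 40/9.
When x = 49/9, the terms have absolute value of order n², which does not tend to 0, so the series diverges by the divergence test.
Check x = -31/9: the terms have absolute value of order n², which does not tend to 0, so the series diverges by the divergence test.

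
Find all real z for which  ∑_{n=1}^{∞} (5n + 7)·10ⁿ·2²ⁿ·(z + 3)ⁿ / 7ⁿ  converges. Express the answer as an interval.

By the ratio test, |a_{n+1}/a_n| = [(5(n+1) + 7)/(5n + 7)] · 10·4/7 → 40/7.
Hence the series converges for |z + 3| < 1/(40/7) = 7/40, so the radius of convergence is 7/40.
At z = -113/40: the n-th term does not approach 0; divergence by the term test.
When z = -127/40, the terms do not tend to 0, so the series diverges.

(-127/40, -113/40)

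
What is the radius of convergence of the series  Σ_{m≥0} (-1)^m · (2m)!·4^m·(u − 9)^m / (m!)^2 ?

R = 1/16

The ratio of consecutive coefficients is (2m+1)·(2m+2)/(m+1)² · 4 → 16.
Convergence for |u − 9| · 16 < 1, i.e. |u − 9| < 1/16. So R = 1/16.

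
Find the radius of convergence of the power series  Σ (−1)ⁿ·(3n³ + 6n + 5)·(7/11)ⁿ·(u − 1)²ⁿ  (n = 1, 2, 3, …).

R = √77/7

Ratio test: |a_{n+1}/a_n| = [(3(n+1)³ + 6(n+1) + 5)/(3n³ + 6n + 5)] · 7/11 → 7/11 as n → ∞.
Since the exponent of (u − 1) increases by 2 each term, convergence requires |u − 1|² < 11/7, hence R = √77/7.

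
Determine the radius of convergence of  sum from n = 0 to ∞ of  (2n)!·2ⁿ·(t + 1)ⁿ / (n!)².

The ratio of consecutive coefficients is (2n+1)·(2n+2)/(n+1)² · 2 → 8.
Thus R = 1/(8) = 1/8.

R = 1/8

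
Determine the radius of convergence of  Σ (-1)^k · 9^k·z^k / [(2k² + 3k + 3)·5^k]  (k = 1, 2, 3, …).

Apply the ratio test: |a_{k+1}| / |a_k| = [(2k² + 3k + 3)/(2(k+1)² + 3(k+1) + 3)] · 9/5, which tends to 9/5 as k → ∞.
Convergence for |z| · 9/5 < 1, i.e. |z| < 5/9. So R = 5/9.

R = 5/9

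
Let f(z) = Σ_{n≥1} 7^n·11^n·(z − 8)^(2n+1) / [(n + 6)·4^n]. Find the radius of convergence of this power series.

R = 2√77/77

By the ratio test, |a_{n+1}/a_n| = [(n + 6)/((n+1) + 6)] · 7·11/4 → 77/4.
Writing y = (z − 8)², the series in y has radius 4/77, so |z − 8| < √(4/77) and R = 2√77/77.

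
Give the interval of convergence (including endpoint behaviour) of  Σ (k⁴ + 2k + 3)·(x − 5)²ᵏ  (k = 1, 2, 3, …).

(4, 6)

Ratio test: |a_{k+1}/a_k| = ((k+1)⁴ + 2(k+1) + 3)/(k⁴ + 2k + 3) → 1 as k → ∞.
Successive powers of (x − 5) differ by 2, so the series converges when |x − 5|² · 1 < 1, i.e. |x − 5| < √(1) = 1. So R = 1.
Endpoint x = 6: the k-th term does not approach 0; divergence by the term test.
Check x = 4: the terms do not tend to 0, so the series diverges.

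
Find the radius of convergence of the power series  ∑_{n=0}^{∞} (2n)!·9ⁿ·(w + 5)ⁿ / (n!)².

By the ratio test, |a_{n+1}/a_n| = (2n+1)·(2n+2)/(n+1)² · 9 → 36.
Hence the series converges for |w + 5| < 1/(36) = 1/36, so the radius of convergence is 1/36.

R = 1/36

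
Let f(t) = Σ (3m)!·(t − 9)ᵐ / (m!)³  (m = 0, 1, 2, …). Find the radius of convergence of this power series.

The ratio of consecutive coefficients is (3m+1)·(3m+2)·(3m+3)/(m+1)³ → 27.
Convergence for |t − 9| · 27 < 1, i.e. |t − 9| < 1/27. So R = 1/27.

R = 1/27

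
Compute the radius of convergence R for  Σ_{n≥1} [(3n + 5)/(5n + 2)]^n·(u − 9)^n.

R = 5/3

Root test: |a_n|^(1/n) = (3n + 5)/(5n + 2) → 3/5.
Convergence for |u − 9| · 3/5 < 1, i.e. |u − 9| < 5/3. So R = 5/3.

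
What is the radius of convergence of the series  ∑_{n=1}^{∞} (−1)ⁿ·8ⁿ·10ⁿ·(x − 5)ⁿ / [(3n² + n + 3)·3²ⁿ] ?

R = 9/80

Ratio test: |a_{n+1}/a_n| = [(3n² + n + 3)/(3(n+1)² + (n+1) + 3)] · 8·10/9 → 80/9 as n → ∞.
Thus R = 1/(80/9) = 9/80.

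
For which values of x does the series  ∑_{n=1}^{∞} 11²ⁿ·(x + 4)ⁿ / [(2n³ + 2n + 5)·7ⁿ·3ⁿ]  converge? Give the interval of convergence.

Ratio test: |a_{n+1}/a_n| = [(2n³ + 2n + 5)/(2(n+1)³ + 2(n+1) + 5)] · 121/(7·3) → 121/21 as n → ∞.
Convergence for |x + 4| · 121/21 < 1, i.e. |x + 4| < 21/121. So R = 21/121.
At x = -463/121: absolute convergence follows by limit comparison with Σ 1/n³.
Endpoint x = -505/121: the terms are on the order of 1/n³, so the series converges absolutely by comparison with the p-series (p = 3 > 1).

[-505/121, -463/121]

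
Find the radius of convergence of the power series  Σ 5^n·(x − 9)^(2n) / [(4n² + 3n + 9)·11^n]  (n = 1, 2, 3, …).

By the ratio test, |a_{n+1}/a_n| = [(4n² + 3n + 9)/(4(n+1)² + 3(n+1) + 9)] · 5/11 → 5/11.
Writing y = (x − 9)², the series in y has radius 11/5, so |x − 9| < √(11/5) and R = √55/5.

R = √55/5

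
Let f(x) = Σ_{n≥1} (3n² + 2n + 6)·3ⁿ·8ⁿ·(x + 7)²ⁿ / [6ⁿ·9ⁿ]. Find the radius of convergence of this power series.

R = 3/2

The ratio of consecutive coefficients is [(3(n+1)² + 2(n+1) + 6)/(3n² + 2n + 6)] · 3·8/(6·9) → 4/9.
Writing y = (x + 7)², the series in y has radius 9/4, so |x + 7| < √(9/4) = 3/2 and R = 3/2.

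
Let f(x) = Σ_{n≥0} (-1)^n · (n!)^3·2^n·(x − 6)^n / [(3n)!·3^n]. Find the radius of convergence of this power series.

R = 81/2

The ratio of consecutive coefficients is (n+1)³/[(3n+1)·(3n+2)·(3n+3)] · 2/3 → 2/81.
Convergence for |x − 6| · 2/81 < 1, i.e. |x − 6| < 81/2. So R = 81/2.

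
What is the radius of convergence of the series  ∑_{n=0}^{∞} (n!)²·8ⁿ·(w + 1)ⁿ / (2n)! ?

The ratio of consecutive coefficients is (n+1)²/[(2n+1)·(2n+2)] · 8 → 2.
Thus R = 1/(2) = 1/2.

R = 1/2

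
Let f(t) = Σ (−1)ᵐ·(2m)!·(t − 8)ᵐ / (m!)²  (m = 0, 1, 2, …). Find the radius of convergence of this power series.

R = 1/4

Apply the ratio test: |a_{m+1}| / |a_m| = (2m+1)·(2m+2)/(m+1)², which tends to 4 as m → ∞.
The series converges when 4 · |t − 8| < 1, giving R = 1/4.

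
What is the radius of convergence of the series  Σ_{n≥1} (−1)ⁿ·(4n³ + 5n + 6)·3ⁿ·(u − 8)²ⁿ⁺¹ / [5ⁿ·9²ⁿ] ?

By the ratio test, |a_{n+1}/a_n| = [(4(n+1)³ + 5(n+1) + 6)/(4n³ + 5n + 6)] · 3/(5·81) → 1/135.
Successive powers of (u − 8) differ by 2, so the series converges when |u − 8|² · 1/135 < 1, i.e. |u − 8| < √(135). So R = 3√15.

R = 3√15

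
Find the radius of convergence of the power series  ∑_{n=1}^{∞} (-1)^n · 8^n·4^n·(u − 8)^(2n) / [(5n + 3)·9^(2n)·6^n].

R = 9√3/4

By the ratio test, |a_{n+1}/a_n| = [(5n + 3)/(5(n+1) + 3)] · 8·4/(81·6) → 16/243.
Since the exponent of (u − 8) increases by 2 each term, convergence requires |u − 8|² < 243/16, hence R = 9√3/4.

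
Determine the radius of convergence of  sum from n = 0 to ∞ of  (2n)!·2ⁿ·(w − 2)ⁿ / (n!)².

R = 1/8

The ratio of consecutive coefficients is (2n+1)·(2n+2)/(n+1)² · 2 → 8.
Thus R = 1/(8) = 1/8.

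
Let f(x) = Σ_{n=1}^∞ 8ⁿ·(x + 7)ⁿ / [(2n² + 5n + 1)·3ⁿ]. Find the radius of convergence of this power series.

R = 3/8

Ratio test: |a_{n+1}/a_n| = [(2n² + 5n + 1)/(2(n+1)² + 5(n+1) + 1)] · 8/3 → 8/3 as n → ∞.
The series converges when 8/3 · |x + 7| < 1, giving R = 3/8.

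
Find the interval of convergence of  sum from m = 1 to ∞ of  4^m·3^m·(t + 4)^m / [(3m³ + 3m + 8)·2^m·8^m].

The ratio of consecutive coefficients is [(3m³ + 3m + 8)/(3(m+1)³ + 3(m+1) + 8)] · 4·3/(2·8) → 3/4.
Convergence for |t + 4| · 3/4 < 1, i.e. |t + 4| < 4/3. So R = 4/3.
Endpoint t = -8/3: the series is dominated by a constant times Σ 1/m³, which converges (p = 3 > 1).
At t = -16/3: the terms are on the order of 1/m³, so the series converges absolutely by comparison with the p-series (p = 3 > 1).

[-16/3, -8/3]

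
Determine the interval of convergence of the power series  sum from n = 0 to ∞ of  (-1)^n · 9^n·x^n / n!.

Ratio test: |a_{n+1}/a_n| = 9 · 1/(n+1) → 0 as n → ∞.
Since the limit is 0 < 1 for every x, the series converges on all of ℝ and R = ∞.

(−∞, ∞)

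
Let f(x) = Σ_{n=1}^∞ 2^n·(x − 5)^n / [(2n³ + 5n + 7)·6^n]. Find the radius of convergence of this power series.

By the ratio test, |a_{n+1}/a_n| = [(2n³ + 5n + 7)/(2(n+1)³ + 5(n+1) + 7)] · 2/6 → 1/3.
Convergence for |x − 5| · 1/3 < 1, i.e. |x − 5| < 3. So R = 3.

R = 3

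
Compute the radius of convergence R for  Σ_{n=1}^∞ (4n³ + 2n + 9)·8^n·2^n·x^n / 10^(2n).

R = 25/4

Apply the ratio test: |a_{n+1}| / |a_n| = [(4(n+1)³ + 2(n+1) + 9)/(4n³ + 2n + 9)] · 8·2/100, which tends to 4/25 as n → ∞.
The series converges when 4/25 · |x| < 1, giving R = 25/4.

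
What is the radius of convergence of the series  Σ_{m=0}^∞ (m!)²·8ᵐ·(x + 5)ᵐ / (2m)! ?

Ratio test: |a_{m+1}/a_m| = (m+1)²/[(2m+1)·(2m+2)] · 8 → 2 as m → ∞.
Hence the series converges for |x + 5| < 1/(2) = 1/2, so the radius of convergence is 1/2.

R = 1/2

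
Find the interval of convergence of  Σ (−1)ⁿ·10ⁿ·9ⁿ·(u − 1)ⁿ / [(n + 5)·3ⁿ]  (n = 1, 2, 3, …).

Ratio test: |a_{n+1}/a_n| = [(n + 5)/((n+1) + 5)] · 10·9/3 → 30 as n → ∞.
The series converges when 30 · |u − 1| < 1, giving R = 1/30.
Check u = 31/30: the terms alternate in sign and decrease monotonically to 0 in absolute value (size ~ c/n), so the alternating series test gives convergence.
Endpoint u = 29/30: the terms behave like c/n; limit comparison with the harmonic series gives divergence.

(29/30, 31/30]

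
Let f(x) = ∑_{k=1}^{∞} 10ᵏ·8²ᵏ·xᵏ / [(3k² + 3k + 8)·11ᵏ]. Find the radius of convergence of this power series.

Apply the ratio test: |a_{k+1}| / |a_k| = [(3k² + 3k + 8)/(3(k+1)² + 3(k+1) + 8)] · 10·64/11, which tends to 640/11 as k → ∞.
Thus R = 1/(640/11) = 11/640.

R = 11/640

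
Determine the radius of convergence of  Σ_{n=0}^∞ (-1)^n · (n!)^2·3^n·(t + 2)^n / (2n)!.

R = 4/3

Ratio test: |a_{n+1}/a_n| = (n+1)²/[(2n+1)·(2n+2)] · 3 → 3/4 as n → ∞.
Thus R = 1/(3/4) = 4/3.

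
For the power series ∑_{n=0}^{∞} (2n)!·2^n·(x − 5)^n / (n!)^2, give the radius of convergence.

R = 1/8

The ratio of consecutive coefficients is (2n+1)·(2n+2)/(n+1)² · 2 → 8.
Hence the series converges for |x − 5| < 1/(8) = 1/8, so the radius of convergence is 1/8.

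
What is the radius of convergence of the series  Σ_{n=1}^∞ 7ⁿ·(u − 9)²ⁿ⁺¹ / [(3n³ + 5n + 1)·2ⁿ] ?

R = √14/7

The ratio of consecutive coefficients is [(3n³ + 5n + 1)/(3(n+1)³ + 5(n+1) + 1)] · 7/2 → 7/2.
Since the exponent of (u − 9) increases by 2 each term, convergence requires |u − 9|² < 2/7, hence R = √14/7.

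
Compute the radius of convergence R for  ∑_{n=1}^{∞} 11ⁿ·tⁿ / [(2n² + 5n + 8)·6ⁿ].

The ratio of consecutive coefficients is [(2n² + 5n + 8)/(2(n+1)² + 5(n+1) + 8)] · 11/6 → 11/6.
Thus R = 1/(11/6) = 6/11.

R = 6/11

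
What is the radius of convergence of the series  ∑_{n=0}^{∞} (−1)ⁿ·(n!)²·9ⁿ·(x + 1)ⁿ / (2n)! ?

R = 4/9

The ratio of consecutive coefficients is (n+1)²/[(2n+1)·(2n+2)] · 9 → 9/4.
Convergence for |x + 1| · 9/4 < 1, i.e. |x + 1| < 4/9. So R = 4/9.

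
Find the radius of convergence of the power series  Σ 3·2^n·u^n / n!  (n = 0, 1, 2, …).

R = ∞

Apply the ratio test: |a_{n+1}| / |a_n| = 3/3 · 2 · 1/(n+1), which tends to 0 as n → ∞.
The limit is 0, so the series converges for all u; R = ∞.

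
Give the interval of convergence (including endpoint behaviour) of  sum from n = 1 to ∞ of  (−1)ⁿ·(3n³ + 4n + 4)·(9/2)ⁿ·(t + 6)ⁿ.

The ratio of consecutive coefficients is [(3(n+1)³ + 4(n+1) + 4)/(3n³ + 4n + 4)] · 9/2 → 9/2.
Hence the series converges for |t + 6| < 1/(9/2) = 2/9, so the radius of convergence is 2/9.
When t = -52/9, the terms do not tend to 0, so the series diverges.
Endpoint t = -56/9: the n-th term does not approach 0; divergence by the term test.

(-56/9, -52/9)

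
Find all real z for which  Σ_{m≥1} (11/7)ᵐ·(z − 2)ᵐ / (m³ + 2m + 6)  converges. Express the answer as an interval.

[15/11, 29/11]

The ratio of consecutive coefficients is [(m³ + 2m + 6)/((m+1)³ + 2(m+1) + 6)] · 11/7 → 11/7.
Thus R = 1/(11/7) = 7/11.
At z = 29/11: the series is dominated by a constant times Σ 1/m³, which converges (p = 3 > 1).
When z = 15/11, the terms are on the order of 1/m³, so the series converges absolutely by comparison with the p-series (p = 3 > 1).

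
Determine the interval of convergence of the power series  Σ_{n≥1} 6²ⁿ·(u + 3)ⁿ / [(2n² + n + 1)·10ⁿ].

[-59/18, -49/18]

The ratio of consecutive coefficients is [(2n² + n + 1)/(2(n+1)² + (n+1) + 1)] · 36/10 → 18/5.
Hence the series converges for |u + 3| < 1/(18/5) = 5/18, so the radius of convergence is 5/18.
Endpoint u = -49/18: absolute convergence follows by limit comparison with Σ 1/n².
Check u = -59/18: the terms are on the order of 1/n², so the series converges absolutely by comparison with the p-series (p = 2 > 1).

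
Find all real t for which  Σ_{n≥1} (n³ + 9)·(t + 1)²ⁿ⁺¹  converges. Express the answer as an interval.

By the ratio test, |a_{n+1}/a_n| = ((n+1)³ + 9)/(n³ + 9) → 1.
Successive powers of (t + 1) differ by 2, so the series converges when |t + 1|² · 1 < 1, i.e. |t + 1| < √(1) = 1. So R = 1.
At t = 0: the terms have absolute value of order n³, which does not tend to 0, so the series diverges by the divergence test.
Check t = -2: the terms do not tend to 0, so the series diverges.

(-2, 0)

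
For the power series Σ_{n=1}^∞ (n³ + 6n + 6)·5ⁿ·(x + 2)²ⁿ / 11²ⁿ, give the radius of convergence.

Ratio test: |a_{n+1}/a_n| = [((n+1)³ + 6(n+1) + 6)/(n³ + 6n + 6)] · 5/121 → 5/121 as n → ∞.
Writing y = (x + 2)², the series in y has radius 121/5, so |x + 2| < √(121/5) and R = 11√5/5.

R = 11√5/5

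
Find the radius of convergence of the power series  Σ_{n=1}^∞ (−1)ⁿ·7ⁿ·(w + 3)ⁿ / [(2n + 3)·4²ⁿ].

Ratio test: |a_{n+1}/a_n| = [(2n + 3)/(2(n+1) + 3)] · 7/16 → 7/16 as n → ∞.
The series converges when 7/16 · |w + 3| < 1, giving R = 16/7.

R = 16/7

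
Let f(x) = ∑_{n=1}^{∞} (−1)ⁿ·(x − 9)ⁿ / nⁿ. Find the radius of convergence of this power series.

R = ∞

Root test: |a_n|^(1/n) = 1/n → 0.
The limit is 0 for every x, so R = ∞.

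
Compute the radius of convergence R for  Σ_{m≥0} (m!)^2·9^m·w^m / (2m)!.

R = 4/9

By the ratio test, |a_{m+1}/a_m| = (m+1)²/[(2m+1)·(2m+2)] · 9 → 9/4.
The series converges when 9/4 · |w| < 1, giving R = 4/9.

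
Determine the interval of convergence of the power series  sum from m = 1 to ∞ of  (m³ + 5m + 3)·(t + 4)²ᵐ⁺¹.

(-5, -3)

Apply the ratio test: |a_{m+1}| / |a_m| = ((m+1)³ + 5(m+1) + 3)/(m³ + 5m + 3), which tends to 1 as m → ∞.
Since the exponent of (t + 4) increases by 2 each term, convergence requires |t + 4|² < 1, hence R = 1.
At t = -3: the m-th term does not approach 0; divergence by the term test.
At t = -5: the terms do not tend to 0, so the series diverges.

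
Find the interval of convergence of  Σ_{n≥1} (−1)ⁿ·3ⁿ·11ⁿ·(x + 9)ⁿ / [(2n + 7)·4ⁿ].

(-301/33, -293/33]

Apply the ratio test: |a_{n+1}| / |a_n| = [(2n + 7)/(2(n+1) + 7)] · 3·11/4, which tends to 33/4 as n → ∞.
The series converges when 33/4 · |x + 9| < 1, giving R = 4/33.
When x = -293/33, convergence follows from the alternating series test (terms decrease monotonically to 0).
Check x = -301/33: comparison with the harmonic series Σ 1/n shows the series diverges.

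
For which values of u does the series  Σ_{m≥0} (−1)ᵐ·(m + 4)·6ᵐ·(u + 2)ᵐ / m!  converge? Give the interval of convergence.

(−∞, ∞)

By the ratio test, |a_{m+1}/a_m| = ((m+1) + 4)/(m + 4) · 6 · 1/(m+1) → 0.
The limit is 0, so the series converges for all u; R = ∞.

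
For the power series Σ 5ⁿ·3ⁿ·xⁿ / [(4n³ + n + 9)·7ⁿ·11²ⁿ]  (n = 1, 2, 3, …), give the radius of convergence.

Ratio test: |a_{n+1}/a_n| = [(4n³ + n + 9)/(4(n+1)³ + (n+1) + 9)] · 5·3/(7·121) → 15/847 as n → ∞.
Convergence for |x| · 15/847 < 1, i.e. |x| < 847/15. So R = 847/15.

R = 847/15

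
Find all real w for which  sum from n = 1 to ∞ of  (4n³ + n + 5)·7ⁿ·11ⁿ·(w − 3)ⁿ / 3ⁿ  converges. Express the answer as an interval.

(228/77, 234/77)

The ratio of consecutive coefficients is [(4(n+1)³ + (n+1) + 5)/(4n³ + n + 5)] · 7·11/3 → 77/3.
The series converges when 77/3 · |w − 3| < 1, giving R = 3/77.
At w = 234/77: the n-th term does not approach 0; divergence by the term test.
Check w = 228/77: the terms do not tend to 0, so the series diverges.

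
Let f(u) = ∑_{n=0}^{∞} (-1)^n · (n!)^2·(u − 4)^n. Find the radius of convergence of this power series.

Ratio test: |a_{n+1}/a_n| = (n+1)² → ∞ as n → ∞.
Since the ratio → ∞, the series diverges for every u ≠ 4, and R = 0.

R = 0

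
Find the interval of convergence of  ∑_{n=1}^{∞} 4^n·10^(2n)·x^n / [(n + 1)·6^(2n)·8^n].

The ratio of consecutive coefficients is [(n + 1)/((n+1) + 1)] · 4·100/(36·8) → 25/18.
Thus R = 1/(25/18) = 18/25.
Check x = 18/25: comparison with the harmonic series Σ 1/n shows the series diverges.
Endpoint x = -18/25: convergence follows from the alternating series test (terms decrease monotonically to 0).

[-18/25, 18/25)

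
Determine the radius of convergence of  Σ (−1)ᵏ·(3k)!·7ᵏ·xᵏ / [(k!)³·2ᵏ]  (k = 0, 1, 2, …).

R = 2/189

Ratio test: |a_{k+1}/a_k| = (3k+1)·(3k+2)·(3k+3)/(k+1)³ · 7/2 → 189/2 as k → ∞.
Hence the series converges for |x| < 1/(189/2) = 2/189, so the radius of convergence is 2/189.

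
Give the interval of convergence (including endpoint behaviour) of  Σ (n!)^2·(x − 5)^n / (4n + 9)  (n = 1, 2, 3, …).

By the ratio test, |a_{n+1}/a_n| = (n+1)² · (4n + 9)/(4(n+1) + 9) → ∞.
The terms grow without bound for any (x − 5) ≠ 0, so R = 0 (convergence only at x = 5).

{5}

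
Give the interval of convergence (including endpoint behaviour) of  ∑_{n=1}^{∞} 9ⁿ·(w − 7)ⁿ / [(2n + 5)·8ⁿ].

Apply the ratio test: |a_{n+1}| / |a_n| = [(2n + 5)/(2(n+1) + 5)] · 9/8, which tends to 9/8 as n → ∞.
Thus R = 1/(9/8) = 8/9.
Check w = 71/9: the terms behave like c/n; limit comparison with the harmonic series gives divergence.
Check w = 55/9: the terms alternate in sign and decrease monotonically to 0 in absolute value (size ~ c/n), so the alternating series test gives convergence.

[55/9, 71/9)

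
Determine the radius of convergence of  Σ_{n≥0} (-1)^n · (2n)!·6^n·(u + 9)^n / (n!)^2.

By the ratio test, |a_{n+1}/a_n| = (2n+1)·(2n+2)/(n+1)² · 6 → 24.
Hence the series converges for |u + 9| < 1/(24) = 1/24, so the radius of convergence is 1/24.

R = 1/24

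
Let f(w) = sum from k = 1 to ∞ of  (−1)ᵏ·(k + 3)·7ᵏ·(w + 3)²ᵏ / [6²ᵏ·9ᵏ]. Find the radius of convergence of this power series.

R = 18√7/7

Ratio test: |a_{k+1}/a_k| = [((k+1) + 3)/(k + 3)] · 7/(36·9) → 7/324 as k → ∞.
Successive powers of (w + 3) differ by 2, so the series converges when |w + 3|² · 7/324 < 1, i.e. |w + 3| < √(324/7). So R = 18√7/7.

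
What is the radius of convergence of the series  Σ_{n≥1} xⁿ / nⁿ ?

R = ∞

Applying the root test, |a_n|^(1/n) = 1/n → 0.
The limit is 0 for every x, so R = ∞.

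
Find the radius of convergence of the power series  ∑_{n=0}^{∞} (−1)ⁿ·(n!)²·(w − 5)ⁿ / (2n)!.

R = 4

Apply the ratio test: |a_{n+1}| / |a_n| = (n+1)²/[(2n+1)·(2n+2)], which tends to 1/4 as n → ∞.
Thus R = 1/(1/4) = 4.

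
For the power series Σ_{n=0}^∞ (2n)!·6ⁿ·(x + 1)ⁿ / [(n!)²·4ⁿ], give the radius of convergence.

Ratio test: |a_{n+1}/a_n| = (2n+1)·(2n+2)/(n+1)² · 6/4 → 6 as n → ∞.
Convergence for |x + 1| · 6 < 1, i.e. |x + 1| < 1/6. So R = 1/6.

R = 1/6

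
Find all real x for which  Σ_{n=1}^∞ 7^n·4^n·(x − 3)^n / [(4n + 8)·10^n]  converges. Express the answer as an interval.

[37/14, 47/14)

By the ratio test, |a_{n+1}/a_n| = [(4n + 8)/(4(n+1) + 8)] · 7·4/10 → 14/5.
Convergence for |x − 3| · 14/5 < 1, i.e. |x − 3| < 5/14. So R = 5/14.
At x = 47/14: comparison with the harmonic series Σ 1/n shows the series diverges.
At x = 37/14: convergence follows from the alternating series test (terms decrease monotonically to 0).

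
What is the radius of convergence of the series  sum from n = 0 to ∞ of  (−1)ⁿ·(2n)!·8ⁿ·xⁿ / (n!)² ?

R = 1/32

The ratio of consecutive coefficients is (2n+1)·(2n+2)/(n+1)² · 8 → 32.
Convergence for |x| · 32 < 1, i.e. |x| < 1/32. So R = 1/32.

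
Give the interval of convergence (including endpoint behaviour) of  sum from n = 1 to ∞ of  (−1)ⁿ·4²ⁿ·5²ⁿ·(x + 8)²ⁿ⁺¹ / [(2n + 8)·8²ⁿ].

Ratio test: |a_{n+1}/a_n| = [(2n + 8)/(2(n+1) + 8)] · 16·25/64 → 25/4 as n → ∞.
Successive powers of (x + 8) differ by 2, so the series converges when |x + 8|² · 25/4 < 1, i.e. |x + 8| < √(4/25) = 2/5. So R = 2/5.
When x = -38/5, an alternating series whose terms decrease to 0 in absolute value, so it converges by the Leibniz criterion.
Check x = -42/5: an alternating series whose terms decrease to 0 in absolute value, so it converges by the Leibniz criterion.

[-42/5, -38/5]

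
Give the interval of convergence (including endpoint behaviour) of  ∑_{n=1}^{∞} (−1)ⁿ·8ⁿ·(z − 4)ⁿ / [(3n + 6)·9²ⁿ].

The ratio of consecutive coefficients is [(3n + 6)/(3(n+1) + 6)] · 8/81 → 8/81.
Hence the series converges for |z − 4| < 1/(8/81) = 81/8, so the radius of convergence is 81/8.
Check z = 113/8: an alternating series whose terms decrease to 0 in absolute value, so it converges by the Leibniz criterion.
Check z = -49/8: the terms are asymptotic to a nonzero constant times 1/n, so the series diverges by limit comparison with Σ 1/n.

(-49/8, 113/8]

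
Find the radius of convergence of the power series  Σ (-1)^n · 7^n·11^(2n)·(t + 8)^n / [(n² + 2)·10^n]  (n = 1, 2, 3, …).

R = 10/847

By the ratio test, |a_{n+1}/a_n| = [(n² + 2)/((n+1)² + 2)] · 7·121/10 → 847/10.
Convergence for |t + 8| · 847/10 < 1, i.e. |t + 8| < 10/847. So R = 10/847.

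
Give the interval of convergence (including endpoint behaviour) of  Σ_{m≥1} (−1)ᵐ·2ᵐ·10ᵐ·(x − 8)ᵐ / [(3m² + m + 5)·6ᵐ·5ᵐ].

[13/2, 19/2]

By the ratio test, |a_{m+1}/a_m| = [(3m² + m + 5)/(3(m+1)² + (m+1) + 5)] · 2·10/(6·5) → 2/3.
Hence the series converges for |x − 8| < 1/(2/3) = 3/2, so the radius of convergence is 3/2.
Check x = 19/2: absolute convergence follows by limit comparison with Σ 1/m².
At x = 13/2: absolute convergence follows by limit comparison with Σ 1/m².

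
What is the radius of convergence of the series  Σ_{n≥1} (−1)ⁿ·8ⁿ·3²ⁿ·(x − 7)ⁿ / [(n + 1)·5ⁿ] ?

R = 5/72

Apply the ratio test: |a_{n+1}| / |a_n| = [(n + 1)/((n+1) + 1)] · 8·9/5, which tends to 72/5 as n → ∞.
Thus R = 1/(72/5) = 5/72.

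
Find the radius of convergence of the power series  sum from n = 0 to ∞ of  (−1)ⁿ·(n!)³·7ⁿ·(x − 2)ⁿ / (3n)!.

R = 27/7

Apply the ratio test: |a_{n+1}| / |a_n| = (n+1)³/[(3n+1)·(3n+2)·(3n+3)] · 7, which tends to 7/27 as n → ∞.
Thus R = 1/(7/27) = 27/7.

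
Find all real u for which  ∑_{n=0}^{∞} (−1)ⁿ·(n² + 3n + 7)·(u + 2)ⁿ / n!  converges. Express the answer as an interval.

(−∞, ∞)

By the ratio test, |a_{n+1}/a_n| = ((n+1)² + 3(n+1) + 7)/(n² + 3n + 7) · 1/(n+1) → 0.
The ratio tends to 0 regardless of u, hence R = ∞.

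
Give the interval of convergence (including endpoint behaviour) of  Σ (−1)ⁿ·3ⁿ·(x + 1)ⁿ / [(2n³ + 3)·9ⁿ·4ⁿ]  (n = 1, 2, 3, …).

Ratio test: |a_{n+1}/a_n| = [(2n³ + 3)/(2(n+1)³ + 3)] · 3/(9·4) → 1/12 as n → ∞.
Hence the series converges for |x + 1| < 1/(1/12) = 12, so the radius of convergence is 12.
At x = 11: the terms are on the order of 1/n³, so the series converges absolutely by comparison with the p-series (p = 3 > 1).
Endpoint x = -13: the series is dominated by a constant times Σ 1/n³, which converges (p = 3 > 1).

[-13, 11]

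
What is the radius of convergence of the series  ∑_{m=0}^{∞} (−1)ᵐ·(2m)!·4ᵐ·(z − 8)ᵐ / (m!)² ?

By the ratio test, |a_{m+1}/a_m| = (2m+1)·(2m+2)/(m+1)² · 4 → 16.
Thus R = 1/(16) = 1/16.

R = 1/16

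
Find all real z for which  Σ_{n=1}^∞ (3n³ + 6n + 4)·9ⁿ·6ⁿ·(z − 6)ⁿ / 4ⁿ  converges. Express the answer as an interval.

(160/27, 164/27)

Apply the ratio test: |a_{n+1}| / |a_n| = [(3(n+1)³ + 6(n+1) + 4)/(3n³ + 6n + 4)] · 9·6/4, which tends to 27/2 as n → ∞.
Hence the series converges for |z − 6| < 1/(27/2) = 2/27, so the radius of convergence is 2/27.
When z = 164/27, the terms do not tend to 0, so the series diverges.
Check z = 160/27: the n-th term does not approach 0; divergence by the term test.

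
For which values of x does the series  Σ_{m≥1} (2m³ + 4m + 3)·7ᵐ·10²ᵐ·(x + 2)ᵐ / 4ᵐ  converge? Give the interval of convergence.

Ratio test: |a_{m+1}/a_m| = [(2(m+1)³ + 4(m+1) + 3)/(2m³ + 4m + 3)] · 7·100/4 → 175 as m → ∞.
Thus R = 1/(175) = 1/175.
Endpoint x = -349/175: the terms do not tend to 0, so the series diverges.
When x = -351/175, the m-th term does not approach 0; divergence by the term test.

(-351/175, -349/175)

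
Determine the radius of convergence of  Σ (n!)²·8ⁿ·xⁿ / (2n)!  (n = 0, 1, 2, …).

R = 1/2

Apply the ratio test: |a_{n+1}| / |a_n| = (n+1)²/[(2n+1)·(2n+2)] · 8, which tends to 2 as n → ∞.
The series converges when 2 · |x| < 1, giving R = 1/2.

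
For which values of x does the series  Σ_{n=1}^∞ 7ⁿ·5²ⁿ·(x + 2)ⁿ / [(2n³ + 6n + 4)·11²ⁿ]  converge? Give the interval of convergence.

[-471/175, -229/175]

Ratio test: |a_{n+1}/a_n| = [(2n³ + 6n + 4)/(2(n+1)³ + 6(n+1) + 4)] · 7·25/121 → 175/121 as n → ∞.
Convergence for |x + 2| · 175/121 < 1, i.e. |x + 2| < 121/175. So R = 121/175.
When x = -229/175, absolute convergence follows by limit comparison with Σ 1/n³.
When x = -471/175, the series is dominated by a constant times Σ 1/n³, which converges (p = 3 > 1).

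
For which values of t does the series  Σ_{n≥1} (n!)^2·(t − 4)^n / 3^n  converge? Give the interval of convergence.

Apply the ratio test: |a_{n+1}| / |a_n| = (n+1)² · 1/3, which tends to ∞ as n → ∞.
The ratio grows without bound, so the series diverges whenever (t − 4) ≠ 0; it converges only at t = 4. R = 0.

{4}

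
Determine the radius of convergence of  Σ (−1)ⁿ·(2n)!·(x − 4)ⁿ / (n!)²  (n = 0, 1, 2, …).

R = 1/4

Apply the ratio test: |a_{n+1}| / |a_n| = (2n+1)·(2n+2)/(n+1)², which tends to 4 as n → ∞.
Convergence for |x − 4| · 4 < 1, i.e. |x − 4| < 1/4. So R = 1/4.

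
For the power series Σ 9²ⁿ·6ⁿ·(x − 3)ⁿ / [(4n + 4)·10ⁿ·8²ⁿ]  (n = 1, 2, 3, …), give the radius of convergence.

R = 320/243

By the ratio test, |a_{n+1}/a_n| = [(4n + 4)/(4(n+1) + 4)] · 81·6/(10·64) → 243/320.
Convergence for |x − 3| · 243/320 < 1, i.e. |x − 3| < 320/243. So R = 320/243.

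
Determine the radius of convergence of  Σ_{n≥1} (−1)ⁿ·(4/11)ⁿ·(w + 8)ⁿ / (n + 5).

By the ratio test, |a_{n+1}/a_n| = [(n + 5)/((n+1) + 5)] · 4/11 → 4/11.
Hence the series converges for |w + 8| < 1/(4/11) = 11/4, so the radius of convergence is 11/4.

R = 11/4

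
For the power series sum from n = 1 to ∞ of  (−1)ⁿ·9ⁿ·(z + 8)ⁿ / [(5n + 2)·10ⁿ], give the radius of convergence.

Ratio test: |a_{n+1}/a_n| = [(5n + 2)/(5(n+1) + 2)] · 9/10 → 9/10 as n → ∞.
Convergence for |z + 8| · 9/10 < 1, i.e. |z + 8| < 10/9. So R = 10/9.

R = 10/9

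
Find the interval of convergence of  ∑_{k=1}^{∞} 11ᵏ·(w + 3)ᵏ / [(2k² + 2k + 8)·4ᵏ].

By the ratio test, |a_{k+1}/a_k| = [(2k² + 2k + 8)/(2(k+1)² + 2(k+1) + 8)] · 11/4 → 11/4.
The series converges when 11/4 · |w + 3| < 1, giving R = 4/11.
Check w = -29/11: the terms are on the order of 1/k², so the series converges absolutely by comparison with the p-series (p = 2 > 1).
Endpoint w = -37/11: the terms are on the order of 1/k², so the series converges absolutely by comparison with the p-series (p = 2 > 1).

[-37/11, -29/11]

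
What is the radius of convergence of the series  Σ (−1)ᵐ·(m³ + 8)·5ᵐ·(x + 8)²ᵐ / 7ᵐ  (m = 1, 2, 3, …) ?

The ratio of consecutive coefficients is [((m+1)³ + 8)/(m³ + 8)] · 5/7 → 5/7.
Successive powers of (x + 8) differ by 2, so the series converges when |x + 8|² · 5/7 < 1, i.e. |x + 8| < √(7/5). So R = √35/5.

R = √35/5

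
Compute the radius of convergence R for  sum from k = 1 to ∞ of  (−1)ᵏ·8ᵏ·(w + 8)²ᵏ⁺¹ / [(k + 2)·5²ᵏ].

R = 5√2/4

Apply the ratio test: |a_{k+1}| / |a_k| = [(k + 2)/((k+1) + 2)] · 8/25, which tends to 8/25 as k → ∞.
Writing y = (w + 8)², the series in y has radius 25/8, so |w + 8| < √(25/8) and R = 5√2/4.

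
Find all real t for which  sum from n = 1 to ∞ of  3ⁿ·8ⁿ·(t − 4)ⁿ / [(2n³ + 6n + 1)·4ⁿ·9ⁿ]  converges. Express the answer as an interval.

The ratio of consecutive coefficients is [(2n³ + 6n + 1)/(2(n+1)³ + 6(n+1) + 1)] · 3·8/(4·9) → 2/3.
Convergence for |t − 4| · 2/3 < 1, i.e. |t − 4| < 3/2. So R = 3/2.
Check t = 11/2: absolute convergence follows by limit comparison with Σ 1/n³.
At t = 5/2: absolute convergence follows by limit comparison with Σ 1/n³.

[5/2, 11/2]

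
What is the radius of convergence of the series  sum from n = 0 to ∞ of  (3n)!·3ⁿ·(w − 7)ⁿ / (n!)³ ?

By the ratio test, |a_{n+1}/a_n| = (3n+1)·(3n+2)·(3n+3)/(n+1)³ · 3 → 81.
The series converges when 81 · |w − 7| < 1, giving R = 1/81.

R = 1/81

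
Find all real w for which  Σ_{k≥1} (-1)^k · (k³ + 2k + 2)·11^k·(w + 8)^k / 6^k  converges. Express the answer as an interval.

The ratio of consecutive coefficients is [((k+1)³ + 2(k+1) + 2)/(k³ + 2k + 2)] · 11/6 → 11/6.
Convergence for |w + 8| · 11/6 < 1, i.e. |w + 8| < 6/11. So R = 6/11.
When w = -82/11, the terms do not tend to 0, so the series diverges.
Check w = -94/11: the k-th term does not approach 0; divergence by the term test.

(-94/11, -82/11)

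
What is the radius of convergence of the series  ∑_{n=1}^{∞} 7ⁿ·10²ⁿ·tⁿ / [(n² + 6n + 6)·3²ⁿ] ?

R = 9/700

The ratio of consecutive coefficients is [(n² + 6n + 6)/((n+1)² + 6(n+1) + 6)] · 7·100/9 → 700/9.
Thus R = 1/(700/9) = 9/700.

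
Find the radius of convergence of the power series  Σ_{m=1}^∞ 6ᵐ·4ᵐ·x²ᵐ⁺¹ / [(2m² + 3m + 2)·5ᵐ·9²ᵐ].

By the ratio test, |a_{m+1}/a_m| = [(2m² + 3m + 2)/(2(m+1)² + 3(m+1) + 2)] · 6·4/(5·81) → 8/135.
Since the exponent of x increases by 2 each term, convergence requires |x|² < 135/8, hence R = 3√30/4.

R = 3√30/4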